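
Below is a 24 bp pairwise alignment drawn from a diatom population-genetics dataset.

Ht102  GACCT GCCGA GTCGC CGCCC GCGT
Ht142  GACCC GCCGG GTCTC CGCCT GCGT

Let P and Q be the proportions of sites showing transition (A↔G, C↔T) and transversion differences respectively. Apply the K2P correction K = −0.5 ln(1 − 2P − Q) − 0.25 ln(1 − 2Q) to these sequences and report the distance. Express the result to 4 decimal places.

0.1942

Mismatches occur at site 5 (T→C, transition), site 10 (A→G, transition), site 14 (G→T, transversion), site 20 (C→T, transition).
Of the 4 differences, 3 transitions and 1 transversion over 24 sites: P = 3/24 = 0.125000, Q = 1/24 = 0.041667.
d = −0.5·ln(0.708333) − 0.25·ln(0.916666) = −0.5·(-0.344841) − 0.25·(-0.087012) = 0.1942.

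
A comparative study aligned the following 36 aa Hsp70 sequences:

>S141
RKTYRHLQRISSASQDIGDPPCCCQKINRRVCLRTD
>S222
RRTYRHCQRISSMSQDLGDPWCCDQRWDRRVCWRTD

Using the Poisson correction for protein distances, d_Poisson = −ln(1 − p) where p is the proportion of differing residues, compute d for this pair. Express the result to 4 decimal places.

0.3254

Mismatches occur at site 2 (K→R), site 7 (L→C), site 13 (A→M), site 17 (I→L), site 21 (P→W), site 24 (C→D), site 26 (K→R), site 27 (I→W), site 28 (N→D), site 33 (L→W).
p = 10/36 = 0.277778.
d = −ln(1 − 0.277778) = −ln(0.722222) = 0.3254.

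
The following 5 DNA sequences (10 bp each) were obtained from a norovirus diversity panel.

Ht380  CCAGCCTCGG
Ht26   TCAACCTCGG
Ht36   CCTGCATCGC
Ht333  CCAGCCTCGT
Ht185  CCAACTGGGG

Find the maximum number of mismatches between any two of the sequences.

Pairwise Hamming distances:
  Ht380 vs Ht26: 2
  Ht380 vs Ht36: 3
  Ht380 vs Ht333: 1
  Ht380 vs Ht185: 4
  Ht26 vs Ht36: 5
  Ht26 vs Ht333: 3
  Ht26 vs Ht185: 4
  Ht36 vs Ht333: 3
  Ht36 vs Ht185: 6
  Ht333 vs Ht185: 5
The largest is 6, between Ht36 and Ht185.

6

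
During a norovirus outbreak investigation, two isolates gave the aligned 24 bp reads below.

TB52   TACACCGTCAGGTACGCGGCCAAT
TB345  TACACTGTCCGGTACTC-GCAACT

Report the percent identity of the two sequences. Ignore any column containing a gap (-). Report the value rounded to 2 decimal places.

Excluding the 1 gap column leaves 23 comparable sites.
Mismatches occur at site 6 (C↔T), site 10 (A↔C), site 16 (G↔T), site 21 (C↔A), site 23 (A↔C).
18 of the 23 comparable sites match, so the percent identity is 18/23 × 100 = 78.26%.

78.26%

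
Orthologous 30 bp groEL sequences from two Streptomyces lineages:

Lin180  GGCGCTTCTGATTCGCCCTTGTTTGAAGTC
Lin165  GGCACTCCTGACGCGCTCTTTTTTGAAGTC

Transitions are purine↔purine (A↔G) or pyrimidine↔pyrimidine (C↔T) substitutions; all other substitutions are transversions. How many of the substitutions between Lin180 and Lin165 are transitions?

The sequences differ at positions 4 (G/A, transition), 7 (T/C, transition), 12 (T/C, transition), 13 (T/G, transversion), 17 (C/T, transition), 21 (G/T, transversion).
Of the 6 differences, 4 transitions and 2 transversions, so the answer is 4.

4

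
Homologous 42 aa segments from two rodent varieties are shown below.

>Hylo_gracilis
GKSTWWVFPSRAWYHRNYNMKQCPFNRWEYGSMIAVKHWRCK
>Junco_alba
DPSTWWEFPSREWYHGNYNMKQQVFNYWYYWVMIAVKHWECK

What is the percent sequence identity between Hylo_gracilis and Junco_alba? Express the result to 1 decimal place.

71.4%

Mismatches occur at site 1 (G→D), site 2 (K→P), site 7 (V→E), site 12 (A→E), site 16 (R→G), site 23 (C→Q), site 24 (P→V), site 27 (R→Y), site 29 (E→Y), site 31 (G→W), site 32 (S→V), site 40 (R→E).
30 of the 42 sites match, so the percent identity is 30/42 × 100 = 71.4%.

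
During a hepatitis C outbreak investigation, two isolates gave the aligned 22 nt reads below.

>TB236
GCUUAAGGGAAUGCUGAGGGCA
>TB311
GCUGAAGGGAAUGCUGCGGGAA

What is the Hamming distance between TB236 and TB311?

Differing sites — 4:U/G; 17:A/C; 21:C/A.
That gives 3 mismatches out of 22 aligned sites, so the Hamming distance is 3.

3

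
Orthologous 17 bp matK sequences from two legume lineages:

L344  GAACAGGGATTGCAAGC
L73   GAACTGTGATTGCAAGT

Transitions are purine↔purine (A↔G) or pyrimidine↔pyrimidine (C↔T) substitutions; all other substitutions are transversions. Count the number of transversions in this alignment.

2

Differing sites — 5:A/T (Tv); 7:G/T (Tv); 17:C/T (Ti).
Of the 3 differences, 1 transition and 2 transversions, so the answer is 2.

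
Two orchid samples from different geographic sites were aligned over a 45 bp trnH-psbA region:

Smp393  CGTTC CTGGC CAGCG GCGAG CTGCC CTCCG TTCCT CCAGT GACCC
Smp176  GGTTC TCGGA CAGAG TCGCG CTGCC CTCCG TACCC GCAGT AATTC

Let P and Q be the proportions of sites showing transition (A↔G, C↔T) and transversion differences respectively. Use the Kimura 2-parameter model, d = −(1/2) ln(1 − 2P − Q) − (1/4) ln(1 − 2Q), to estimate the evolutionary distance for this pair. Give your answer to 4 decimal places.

Mismatches occur at site 1 (C→G, transversion), site 6 (C→T, transition), site 7 (T→C, transition), site 10 (C→A, transversion), site 14 (C→A, transversion), site 16 (G→T, transversion), site 19 (A→C, transversion), site 32 (T→A, transversion), site 35 (T→C, transition), site 36 (C→G, transversion), site 41 (G→A, transition), site 43 (C→T, transition), site 44 (C→T, transition).
Of the 13 differences, 6 transitions and 7 transversions over 45 sites: P = 6/45 = 0.133333, Q = 7/45 = 0.155556.
d = −0.5·ln(0.577778) − 0.25·ln(0.688888) = −0.5·(-0.548566) − 0.25·(-0.372677) = 0.3675.

0.3675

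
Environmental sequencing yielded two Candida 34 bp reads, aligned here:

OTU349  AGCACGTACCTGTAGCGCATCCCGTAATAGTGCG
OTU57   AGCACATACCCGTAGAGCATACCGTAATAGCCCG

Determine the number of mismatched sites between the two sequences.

Differing sites — 6:G/A; 11:T/C; 16:C/A; 21:C/A; 31:T/C; 32:G/C.
That gives 6 mismatches out of 34 aligned sites, so the Hamming distance is 6.

6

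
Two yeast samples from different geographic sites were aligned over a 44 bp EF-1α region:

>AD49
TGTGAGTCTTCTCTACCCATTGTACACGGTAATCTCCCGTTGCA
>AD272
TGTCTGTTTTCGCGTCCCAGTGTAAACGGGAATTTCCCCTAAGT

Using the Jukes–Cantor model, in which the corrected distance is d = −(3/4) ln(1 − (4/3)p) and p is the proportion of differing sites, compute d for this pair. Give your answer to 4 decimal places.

The sequences differ at positions 4 (G/C), 5 (A/T), 8 (C/T), 12 (T/G), 14 (T/G), 15 (A/T), 20 (T/G), 25 (C/A), 30 (T/G), 34 (C/T), 39 (G/C), 41 (T/A), 42 (G/A), 43 (C/G), 44 (A/T).
p = 15/44 = 0.340909.
d = −0.75 · ln(1 − (4/3)·0.340909) = −0.75 · ln(0.545455) = −0.75 · (-0.606135) = 0.4546.

0.4546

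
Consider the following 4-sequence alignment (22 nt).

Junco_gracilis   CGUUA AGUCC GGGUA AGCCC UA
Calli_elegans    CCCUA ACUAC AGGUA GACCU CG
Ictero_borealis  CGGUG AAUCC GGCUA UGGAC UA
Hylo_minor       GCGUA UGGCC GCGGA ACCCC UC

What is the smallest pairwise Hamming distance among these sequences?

Pairwise Hamming distances:
  Junco_gracilis vs Calli_elegans: 10
  Junco_gracilis vs Ictero_borealis: 7
  Junco_gracilis vs Hylo_minor: 9
  Calli_elegans vs Ictero_borealis: 14
  Calli_elegans vs Hylo_minor: 14
  Ictero_borealis vs Hylo_minor: 14
The smallest is 7, between Junco_gracilis and Ictero_borealis.

7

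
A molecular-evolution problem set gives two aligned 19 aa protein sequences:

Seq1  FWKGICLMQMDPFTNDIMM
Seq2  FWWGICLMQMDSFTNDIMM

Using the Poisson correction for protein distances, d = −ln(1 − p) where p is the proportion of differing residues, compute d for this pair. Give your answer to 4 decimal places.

The sequences differ at positions 3 (K/W), 12 (P/S).
p = 2/19 = 0.105263.
d = −ln(1 − 0.105263) = −ln(0.894737) = 0.1112.

0.1112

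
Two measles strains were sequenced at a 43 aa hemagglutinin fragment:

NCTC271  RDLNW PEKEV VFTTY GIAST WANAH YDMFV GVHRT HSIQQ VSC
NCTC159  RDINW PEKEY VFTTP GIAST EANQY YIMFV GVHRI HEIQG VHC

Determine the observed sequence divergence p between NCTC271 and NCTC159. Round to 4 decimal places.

0.2558

Mismatches occur at site 3 (L↔I), site 10 (V↔Y), site 15 (Y↔P), site 21 (W↔E), site 24 (A↔Q), site 25 (H↔Y), site 27 (D↔I), site 35 (T↔I), site 37 (S↔E), site 40 (Q↔G), site 42 (S↔H).
There are 11 differences over 43 sites, so p = 11/43 = 0.2558.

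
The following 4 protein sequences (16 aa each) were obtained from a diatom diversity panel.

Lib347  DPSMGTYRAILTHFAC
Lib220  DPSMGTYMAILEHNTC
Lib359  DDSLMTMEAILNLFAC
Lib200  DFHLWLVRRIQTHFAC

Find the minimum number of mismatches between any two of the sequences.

4

Pairwise Hamming distances:
  Lib347 vs Lib220: 4
  Lib347 vs Lib359: 7
  Lib347 vs Lib200: 8
  Lib220 vs Lib359: 9
  Lib220 vs Lib200: 12
  Lib359 vs Lib200: 10
The smallest is 4, between Lib347 and Lib220.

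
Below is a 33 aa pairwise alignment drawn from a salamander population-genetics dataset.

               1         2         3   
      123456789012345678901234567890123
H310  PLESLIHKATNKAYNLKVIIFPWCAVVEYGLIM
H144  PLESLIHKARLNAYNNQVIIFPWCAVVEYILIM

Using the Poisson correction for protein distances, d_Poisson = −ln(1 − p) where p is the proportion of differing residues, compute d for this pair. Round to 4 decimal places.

0.2007

Differing sites — 10:T/R; 11:N/L; 12:K/N; 16:L/N; 17:K/Q; 30:G/I.
p = 6/33 = 0.181818.
d = −ln(1 − 0.181818) = −ln(0.818182) = 0.2007.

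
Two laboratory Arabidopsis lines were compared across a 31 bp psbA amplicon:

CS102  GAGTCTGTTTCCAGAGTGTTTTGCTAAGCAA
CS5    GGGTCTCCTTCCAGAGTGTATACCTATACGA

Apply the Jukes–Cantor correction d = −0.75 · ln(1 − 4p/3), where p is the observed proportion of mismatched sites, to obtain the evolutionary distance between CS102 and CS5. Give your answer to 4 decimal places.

0.3672

The sequences differ at positions 2 (A/G), 7 (G/C), 8 (T/C), 20 (T/A), 22 (T/A), 23 (G/C), 27 (A/T), 28 (G/A), 30 (A/G).
p = 9/31 = 0.290323.
d = −0.75 · ln(1 − (4/3)·0.290323) = −0.75 · ln(0.612903) = −0.75 · (-0.489549) = 0.3672.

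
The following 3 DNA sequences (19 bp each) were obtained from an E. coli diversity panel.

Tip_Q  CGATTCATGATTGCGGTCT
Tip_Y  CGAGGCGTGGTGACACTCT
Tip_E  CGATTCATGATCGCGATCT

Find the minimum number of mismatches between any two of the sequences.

2

Pairwise Hamming distances:
  Tip_Q vs Tip_Y: 8
  Tip_Q vs Tip_E: 2
  Tip_Y vs Tip_E: 8
The smallest is 2, between Tip_Q and Tip_E.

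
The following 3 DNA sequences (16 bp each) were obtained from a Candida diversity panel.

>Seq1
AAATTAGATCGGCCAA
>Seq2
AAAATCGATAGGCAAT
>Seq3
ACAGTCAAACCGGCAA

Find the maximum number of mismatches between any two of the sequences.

9

Pairwise Hamming distances:
  Seq1 vs Seq2: 5
  Seq1 vs Seq3: 7
  Seq2 vs Seq3: 9
The largest is 9, between Seq2 and Seq3.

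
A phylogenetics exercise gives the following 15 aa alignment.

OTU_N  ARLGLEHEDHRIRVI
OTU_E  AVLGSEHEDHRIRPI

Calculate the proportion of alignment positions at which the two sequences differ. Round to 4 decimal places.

The sequences differ at positions 2 (R/V), 5 (L/S), 14 (V/P).
There are 3 differences over 15 sites, so p = 3/15 = 0.2000.

0.2000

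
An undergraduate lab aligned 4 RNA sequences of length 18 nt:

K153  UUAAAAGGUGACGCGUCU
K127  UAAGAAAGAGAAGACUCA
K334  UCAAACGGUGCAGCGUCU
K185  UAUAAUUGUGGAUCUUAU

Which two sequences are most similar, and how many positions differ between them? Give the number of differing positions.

Pairwise Hamming distances:
  K153 vs K127: 8
  K153 vs K334: 4
  K153 vs K185: 9
  K127 vs K334: 9
  K127 vs K185: 11
  K334 vs K185: 8
The smallest is 4, between K153 and K334.

4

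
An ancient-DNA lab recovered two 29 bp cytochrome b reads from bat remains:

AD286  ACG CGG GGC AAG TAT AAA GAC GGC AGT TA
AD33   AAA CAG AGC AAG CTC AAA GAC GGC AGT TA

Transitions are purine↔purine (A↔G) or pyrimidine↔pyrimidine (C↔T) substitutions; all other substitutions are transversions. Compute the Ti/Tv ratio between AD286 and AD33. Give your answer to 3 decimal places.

Mismatches occur at site 2 (C→A, transversion), site 3 (G→A, transition), site 5 (G→A, transition), site 7 (G→A, transition), site 13 (T→C, transition), site 14 (A→T, transversion), site 15 (T→C, transition).
Of the 7 differences, 5 transitions and 2 transversions, so Ti/Tv = 5/2 = 2.500.

2.500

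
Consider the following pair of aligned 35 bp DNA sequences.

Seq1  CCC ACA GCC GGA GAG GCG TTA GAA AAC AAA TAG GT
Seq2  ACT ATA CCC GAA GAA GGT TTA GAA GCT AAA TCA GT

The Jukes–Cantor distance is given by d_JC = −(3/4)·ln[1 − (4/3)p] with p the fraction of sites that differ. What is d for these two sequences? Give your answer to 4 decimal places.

0.5128

The sequences differ at positions 1 (C/A), 3 (C/T), 5 (C/T), 7 (G/C), 11 (G/A), 15 (G/A), 17 (C/G), 18 (G/T), 25 (A/G), 26 (A/C), 27 (C/T), 32 (A/C), 33 (G/A).
p = 13/35 = 0.371429.
d = −0.75 · ln(1 − (4/3)·0.371429) = −0.75 · ln(0.504761) = −0.75 · (-0.683670) = 0.5128.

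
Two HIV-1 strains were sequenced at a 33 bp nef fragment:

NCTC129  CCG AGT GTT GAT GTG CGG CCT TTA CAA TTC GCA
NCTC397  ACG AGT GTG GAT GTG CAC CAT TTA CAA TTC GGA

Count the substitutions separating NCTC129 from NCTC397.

6

The sequences differ at positions 1 (C/A), 9 (T/G), 17 (G/A), 18 (G/C), 20 (C/A), 32 (C/G).
That gives 6 mismatches out of 33 aligned sites, so the Hamming distance is 6.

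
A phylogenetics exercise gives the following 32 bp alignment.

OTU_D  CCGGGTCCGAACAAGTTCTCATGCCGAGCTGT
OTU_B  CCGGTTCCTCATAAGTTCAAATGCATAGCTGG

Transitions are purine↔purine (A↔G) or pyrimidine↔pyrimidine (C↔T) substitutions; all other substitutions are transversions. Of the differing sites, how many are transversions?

8

Differing sites — 5:G/T (Tv); 9:G/T (Tv); 10:A/C (Tv); 12:C/T (Ti); 19:T/A (Tv); 20:C/A (Tv); 25:C/A (Tv); 26:G/T (Tv); 32:T/G (Tv).
Of the 9 differences, 1 transition and 8 transversions, so the answer is 8.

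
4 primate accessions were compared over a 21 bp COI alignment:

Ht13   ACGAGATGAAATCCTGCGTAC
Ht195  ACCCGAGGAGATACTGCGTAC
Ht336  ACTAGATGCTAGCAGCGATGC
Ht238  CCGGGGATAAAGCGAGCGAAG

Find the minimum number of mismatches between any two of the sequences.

Pairwise Hamming distances:
  Ht13 vs Ht195: 5
  Ht13 vs Ht336: 10
  Ht13 vs Ht238: 10
  Ht195 vs Ht336: 13
  Ht195 vs Ht238: 13
  Ht336 vs Ht238: 16
The smallest is 5, between Ht13 and Ht195.

5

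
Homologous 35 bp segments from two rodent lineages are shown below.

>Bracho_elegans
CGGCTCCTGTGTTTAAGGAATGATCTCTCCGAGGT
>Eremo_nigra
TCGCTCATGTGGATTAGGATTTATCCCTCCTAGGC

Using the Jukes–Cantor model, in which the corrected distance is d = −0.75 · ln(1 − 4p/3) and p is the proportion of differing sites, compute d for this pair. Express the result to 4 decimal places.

0.4073

Mismatches occur at site 1 (C/T), site 2 (G/C), site 7 (C/A), site 12 (T/G), site 13 (T/A), site 15 (A/T), site 20 (A/T), site 22 (G/T), site 26 (T/C), site 31 (G/T), site 35 (T/C).
p = 11/35 = 0.314286.
d = −0.75 · ln(1 − (4/3)·0.314286) = −0.75 · ln(0.580952) = −0.75 · (-0.543087) = 0.4073.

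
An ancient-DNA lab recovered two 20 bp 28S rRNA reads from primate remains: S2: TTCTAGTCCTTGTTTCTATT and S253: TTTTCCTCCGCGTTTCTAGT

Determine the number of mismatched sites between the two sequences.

Differing sites — 3:C/T; 5:A/C; 6:G/C; 10:T/G; 11:T/C; 19:T/G.
That gives 6 mismatches out of 20 aligned sites, so the Hamming distance is 6.

6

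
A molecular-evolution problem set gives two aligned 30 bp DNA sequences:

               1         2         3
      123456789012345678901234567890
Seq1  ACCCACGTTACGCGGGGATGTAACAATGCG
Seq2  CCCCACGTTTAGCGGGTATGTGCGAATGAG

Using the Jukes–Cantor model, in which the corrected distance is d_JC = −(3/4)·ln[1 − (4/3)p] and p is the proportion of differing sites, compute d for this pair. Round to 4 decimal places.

0.3295

Mismatches occur at site 1 (A→C), site 10 (A→T), site 11 (C→A), site 17 (G→T), site 22 (A→G), site 23 (A→C), site 24 (C→G), site 29 (C→A).
p = 8/30 = 0.266667.
d = −0.75 · ln(1 − (4/3)·0.266667) = −0.75 · ln(0.644444) = −0.75 · (-0.439367) = 0.3295.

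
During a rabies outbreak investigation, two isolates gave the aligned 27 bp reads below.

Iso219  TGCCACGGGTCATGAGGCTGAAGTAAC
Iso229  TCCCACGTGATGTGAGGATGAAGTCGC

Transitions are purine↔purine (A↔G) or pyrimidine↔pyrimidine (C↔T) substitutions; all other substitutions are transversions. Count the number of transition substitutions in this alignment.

3

The sequences differ at positions 2 (G/C, transversion), 8 (G/T, transversion), 10 (T/A, transversion), 11 (C/T, transition), 12 (A/G, transition), 18 (C/A, transversion), 25 (A/C, transversion), 26 (A/G, transition).
Of the 8 differences, 3 transitions and 5 transversions, so the answer is 3.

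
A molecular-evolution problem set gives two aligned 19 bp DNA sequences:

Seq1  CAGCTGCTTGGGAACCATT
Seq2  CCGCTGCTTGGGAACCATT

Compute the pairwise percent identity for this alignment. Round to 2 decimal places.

94.74%

A single mismatch occurs at site 2 (A/C).
18 of the 19 sites match, so the percent identity is 18/19 × 100 = 94.74%.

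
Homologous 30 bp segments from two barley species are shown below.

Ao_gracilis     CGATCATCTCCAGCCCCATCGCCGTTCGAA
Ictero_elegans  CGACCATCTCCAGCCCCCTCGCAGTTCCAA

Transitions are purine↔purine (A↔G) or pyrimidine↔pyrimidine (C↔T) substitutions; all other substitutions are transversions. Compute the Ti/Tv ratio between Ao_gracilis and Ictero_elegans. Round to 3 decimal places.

0.333

The sequences differ at positions 4 (T/C, transition), 18 (A/C, transversion), 23 (C/A, transversion), 28 (G/C, transversion).
Of the 4 differences, 1 transition and 3 transversions, so Ti/Tv = 1/3 = 0.333.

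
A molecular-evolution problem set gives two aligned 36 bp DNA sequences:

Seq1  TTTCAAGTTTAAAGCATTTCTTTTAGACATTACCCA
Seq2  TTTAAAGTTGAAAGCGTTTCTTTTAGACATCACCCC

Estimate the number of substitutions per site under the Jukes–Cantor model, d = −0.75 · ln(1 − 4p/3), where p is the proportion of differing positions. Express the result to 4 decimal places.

Differing sites — 4:C/A; 10:T/G; 16:A/G; 31:T/C; 36:A/C.
p = 5/36 = 0.138889.
d = −0.75 · ln(1 − (4/3)·0.138889) = −0.75 · ln(0.814815) = −0.75 · (-0.204794) = 0.1536.

0.1536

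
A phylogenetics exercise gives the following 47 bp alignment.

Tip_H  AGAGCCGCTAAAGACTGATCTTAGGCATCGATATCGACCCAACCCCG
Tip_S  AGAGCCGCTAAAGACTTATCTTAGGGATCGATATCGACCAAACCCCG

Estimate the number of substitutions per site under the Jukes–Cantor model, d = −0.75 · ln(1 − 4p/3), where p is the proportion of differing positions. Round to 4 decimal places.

The sequences differ at positions 17 (G/T), 26 (C/G), 40 (C/A).
p = 3/47 = 0.063830.
d = −0.75 · ln(1 − (4/3)·0.063830) = −0.75 · ln(0.914893) = −0.75 · (-0.088948) = 0.0667.

0.0667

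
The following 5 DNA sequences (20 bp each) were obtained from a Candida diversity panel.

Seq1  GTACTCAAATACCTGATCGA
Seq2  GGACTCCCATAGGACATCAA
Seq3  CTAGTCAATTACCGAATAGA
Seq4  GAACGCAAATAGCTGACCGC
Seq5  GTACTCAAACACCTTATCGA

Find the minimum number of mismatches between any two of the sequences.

2

Pairwise Hamming distances:
  Seq1 vs Seq2: 8
  Seq1 vs Seq3: 6
  Seq1 vs Seq4: 5
  Seq1 vs Seq5: 2
  Seq2 vs Seq3: 12
  Seq2 vs Seq4: 10
  Seq2 vs Seq5: 9
  Seq3 vs Seq4: 11
  Seq3 vs Seq5: 7
  Seq4 vs Seq5: 7
The smallest is 2, between Seq1 and Seq5.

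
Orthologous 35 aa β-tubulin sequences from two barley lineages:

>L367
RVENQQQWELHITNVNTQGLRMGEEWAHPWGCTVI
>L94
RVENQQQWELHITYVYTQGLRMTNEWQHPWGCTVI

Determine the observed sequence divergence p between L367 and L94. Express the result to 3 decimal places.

0.143

Differing sites — 14:N/Y; 16:N/Y; 23:G/T; 24:E/N; 27:A/Q.
There are 5 differences over 35 sites, so p = 5/35 = 0.143.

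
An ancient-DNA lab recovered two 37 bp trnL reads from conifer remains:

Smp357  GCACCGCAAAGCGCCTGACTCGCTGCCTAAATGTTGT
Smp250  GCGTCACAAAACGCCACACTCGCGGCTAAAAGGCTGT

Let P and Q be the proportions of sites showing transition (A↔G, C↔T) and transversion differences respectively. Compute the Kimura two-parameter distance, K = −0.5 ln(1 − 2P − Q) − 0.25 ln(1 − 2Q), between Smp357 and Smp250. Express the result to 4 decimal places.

0.3864

Mismatches occur at site 3 (A↔G, transition), site 4 (C↔T, transition), site 6 (G↔A, transition), site 11 (G↔A, transition), site 16 (T↔A, transversion), site 17 (G↔C, transversion), site 24 (T↔G, transversion), site 27 (C↔T, transition), site 28 (T↔A, transversion), site 32 (T↔G, transversion), site 34 (T↔C, transition).
Of the 11 differences, 6 transitions and 5 transversions over 37 sites: P = 6/37 = 0.162162, Q = 5/37 = 0.135135.
d = −0.5·ln(0.540541) − 0.25·ln(0.729730) = −0.5·(-0.615185) − 0.25·(-0.315081) = 0.3864.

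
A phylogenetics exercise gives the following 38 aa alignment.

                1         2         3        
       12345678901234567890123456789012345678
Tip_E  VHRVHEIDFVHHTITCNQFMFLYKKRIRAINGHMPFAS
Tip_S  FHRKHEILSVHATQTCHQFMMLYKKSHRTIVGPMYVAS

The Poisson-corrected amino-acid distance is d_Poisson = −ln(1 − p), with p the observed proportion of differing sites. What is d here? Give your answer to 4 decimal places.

0.5021

Mismatches occur at site 1 (V/F), site 4 (V/K), site 8 (D/L), site 9 (F/S), site 12 (H/A), site 14 (I/Q), site 17 (N/H), site 21 (F/M), site 26 (R/S), site 27 (I/H), site 29 (A/T), site 31 (N/V), site 33 (H/P), site 35 (P/Y), site 36 (F/V).
p = 15/38 = 0.394737.
d = −ln(1 − 0.394737) = −ln(0.605263) = 0.5021.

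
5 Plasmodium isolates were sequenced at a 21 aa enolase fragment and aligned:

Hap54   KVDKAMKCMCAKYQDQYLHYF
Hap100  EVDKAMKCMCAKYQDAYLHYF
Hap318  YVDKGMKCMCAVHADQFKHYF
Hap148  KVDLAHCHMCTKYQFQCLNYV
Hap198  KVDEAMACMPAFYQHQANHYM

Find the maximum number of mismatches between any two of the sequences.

Pairwise Hamming distances:
  Hap54 vs Hap100: 2
  Hap54 vs Hap318: 7
  Hap54 vs Hap148: 9
  Hap54 vs Hap198: 8
  Hap100 vs Hap318: 8
  Hap100 vs Hap148: 11
  Hap100 vs Hap198: 10
  Hap318 vs Hap148: 15
  Hap318 vs Hap198: 12
  Hap148 vs Hap198: 12
The largest is 15, between Hap318 and Hap148.

15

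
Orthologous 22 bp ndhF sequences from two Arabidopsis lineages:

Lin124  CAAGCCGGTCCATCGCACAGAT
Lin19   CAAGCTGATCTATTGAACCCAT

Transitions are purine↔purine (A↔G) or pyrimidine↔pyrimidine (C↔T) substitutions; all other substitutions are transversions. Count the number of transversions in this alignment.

3

Differing sites — 6:C/T (Ti); 8:G/A (Ti); 11:C/T (Ti); 14:C/T (Ti); 16:C/A (Tv); 19:A/C (Tv); 20:G/C (Tv).
Of the 7 differences, 4 transitions and 3 transversions, so the answer is 3.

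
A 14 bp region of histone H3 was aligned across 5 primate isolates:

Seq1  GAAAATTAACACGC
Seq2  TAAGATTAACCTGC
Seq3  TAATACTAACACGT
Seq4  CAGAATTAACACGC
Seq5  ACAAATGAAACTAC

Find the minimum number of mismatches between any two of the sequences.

Pairwise Hamming distances:
  Seq1 vs Seq2: 4
  Seq1 vs Seq3: 4
  Seq1 vs Seq4: 2
  Seq1 vs Seq5: 7
  Seq2 vs Seq3: 5
  Seq2 vs Seq4: 5
  Seq2 vs Seq5: 6
  Seq3 vs Seq4: 5
  Seq3 vs Seq5: 10
  Seq4 vs Seq5: 8
The smallest is 2, between Seq1 and Seq4.

2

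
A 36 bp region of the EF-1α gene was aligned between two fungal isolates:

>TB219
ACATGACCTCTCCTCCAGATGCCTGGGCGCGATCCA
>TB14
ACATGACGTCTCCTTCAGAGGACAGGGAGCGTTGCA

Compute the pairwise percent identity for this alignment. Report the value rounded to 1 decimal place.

77.8%

The sequences differ at positions 8 (C/G), 15 (C/T), 20 (T/G), 22 (C/A), 24 (T/A), 28 (C/A), 32 (A/T), 34 (C/G).
28 of the 36 sites match, so the percent identity is 28/36 × 100 = 77.8%.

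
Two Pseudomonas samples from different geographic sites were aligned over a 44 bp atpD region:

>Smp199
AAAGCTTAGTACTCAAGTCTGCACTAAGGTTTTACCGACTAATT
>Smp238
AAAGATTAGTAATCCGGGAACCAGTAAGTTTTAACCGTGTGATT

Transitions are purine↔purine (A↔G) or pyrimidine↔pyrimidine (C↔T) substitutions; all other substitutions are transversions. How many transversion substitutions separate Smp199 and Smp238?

Mismatches occur at site 5 (C→A, transversion), site 12 (C→A, transversion), site 15 (A→C, transversion), site 16 (A→G, transition), site 18 (T→G, transversion), site 19 (C→A, transversion), site 20 (T→A, transversion), site 21 (G→C, transversion), site 24 (C→G, transversion), site 29 (G→T, transversion), site 33 (T→A, transversion), site 38 (A→T, transversion), site 39 (C→G, transversion), site 41 (A→G, transition).
Of the 14 differences, 2 transitions and 12 transversions, so the answer is 12.

12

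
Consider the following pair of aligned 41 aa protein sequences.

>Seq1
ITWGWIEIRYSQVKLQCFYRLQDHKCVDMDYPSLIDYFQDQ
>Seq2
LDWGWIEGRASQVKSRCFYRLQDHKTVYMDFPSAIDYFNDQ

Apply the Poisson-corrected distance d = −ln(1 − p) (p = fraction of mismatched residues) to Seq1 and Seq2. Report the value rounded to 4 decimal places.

Mismatches occur at site 1 (I/L), site 2 (T/D), site 8 (I/G), site 10 (Y/A), site 15 (L/S), site 16 (Q/R), site 26 (C/T), site 28 (D/Y), site 31 (Y/F), site 34 (L/A), site 39 (Q/N).
p = 11/41 = 0.268293.
d = −ln(1 − 0.268293) = −ln(0.731707) = 0.3124.

0.3124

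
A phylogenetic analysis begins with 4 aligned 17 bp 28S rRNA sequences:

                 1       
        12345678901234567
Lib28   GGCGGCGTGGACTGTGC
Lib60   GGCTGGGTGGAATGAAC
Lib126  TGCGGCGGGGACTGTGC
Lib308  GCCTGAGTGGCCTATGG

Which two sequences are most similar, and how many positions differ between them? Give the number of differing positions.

Pairwise Hamming distances:
  Lib28 vs Lib60: 5
  Lib28 vs Lib126: 2
  Lib28 vs Lib308: 6
  Lib60 vs Lib126: 7
  Lib60 vs Lib308: 8
  Lib126 vs Lib308: 8
The smallest is 2, between Lib28 and Lib126.

2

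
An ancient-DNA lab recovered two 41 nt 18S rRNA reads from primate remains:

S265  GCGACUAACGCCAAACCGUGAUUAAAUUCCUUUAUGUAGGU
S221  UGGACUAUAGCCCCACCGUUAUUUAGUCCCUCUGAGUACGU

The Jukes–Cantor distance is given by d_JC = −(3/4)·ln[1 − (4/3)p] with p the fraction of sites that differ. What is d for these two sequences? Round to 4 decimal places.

0.4556

The sequences differ at positions 1 (G/U), 2 (C/G), 8 (A/U), 9 (C/A), 13 (A/C), 14 (A/C), 20 (G/U), 24 (A/U), 26 (A/G), 28 (U/C), 32 (U/C), 34 (A/G), 35 (U/A), 39 (G/C).
p = 14/41 = 0.341463.
d = −0.75 · ln(1 − (4/3)·0.341463) = −0.75 · ln(0.544716) = −0.75 · (-0.607491) = 0.4556.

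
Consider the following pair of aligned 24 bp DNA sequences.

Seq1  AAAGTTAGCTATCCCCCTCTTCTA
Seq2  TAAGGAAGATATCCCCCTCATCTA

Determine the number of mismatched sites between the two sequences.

5

Differing sites — 1:A/T; 5:T/G; 6:T/A; 9:C/A; 20:T/A.
That gives 5 mismatches out of 24 aligned sites, so the Hamming distance is 5.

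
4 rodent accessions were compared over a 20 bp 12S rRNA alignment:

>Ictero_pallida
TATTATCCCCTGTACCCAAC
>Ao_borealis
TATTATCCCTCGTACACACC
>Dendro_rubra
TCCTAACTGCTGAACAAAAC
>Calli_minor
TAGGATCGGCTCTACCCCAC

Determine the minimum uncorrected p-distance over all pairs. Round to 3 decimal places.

Pairwise Hamming distances:
  Ictero_pallida vs Ao_borealis: 4
  Ictero_pallida vs Dendro_rubra: 8
  Ictero_pallida vs Calli_minor: 6
  Ao_borealis vs Dendro_rubra: 10
  Ao_borealis vs Calli_minor: 10
  Dendro_rubra vs Calli_minor: 10
The smallest is 4 mismatches, between Ictero_pallida and Ao_borealis; p = 4/20 = 0.200.

0.200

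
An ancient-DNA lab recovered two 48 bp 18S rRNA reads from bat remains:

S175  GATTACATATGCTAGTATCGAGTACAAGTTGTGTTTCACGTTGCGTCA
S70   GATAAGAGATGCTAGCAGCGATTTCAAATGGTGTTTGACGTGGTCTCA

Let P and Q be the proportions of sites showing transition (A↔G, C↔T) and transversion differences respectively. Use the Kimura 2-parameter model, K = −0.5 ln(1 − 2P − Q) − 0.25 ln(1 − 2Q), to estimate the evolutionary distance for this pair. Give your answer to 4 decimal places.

The sequences differ at positions 4 (T/A, transversion), 6 (C/G, transversion), 8 (T/G, transversion), 16 (T/C, transition), 18 (T/G, transversion), 22 (G/T, transversion), 24 (A/T, transversion), 28 (G/A, transition), 30 (T/G, transversion), 37 (C/G, transversion), 42 (T/G, transversion), 44 (C/T, transition), 45 (G/C, transversion).
Of the 13 differences, 3 transitions and 10 transversions over 48 sites: P = 3/48 = 0.062500, Q = 10/48 = 0.208333.
d = −0.5·ln(0.666667) − 0.25·ln(0.583334) = −0.5·(-0.405465) − 0.25·(-0.538995) = 0.3375.

0.3375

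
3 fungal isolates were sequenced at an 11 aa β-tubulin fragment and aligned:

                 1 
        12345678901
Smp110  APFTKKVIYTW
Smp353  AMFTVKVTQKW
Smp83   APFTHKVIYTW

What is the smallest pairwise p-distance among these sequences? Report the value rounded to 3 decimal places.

0.091

Pairwise Hamming distances:
  Smp110 vs Smp353: 5
  Smp110 vs Smp83: 1
  Smp353 vs Smp83: 5
The smallest is 1 mismatch, between Smp110 and Smp83; p = 1/11 = 0.091.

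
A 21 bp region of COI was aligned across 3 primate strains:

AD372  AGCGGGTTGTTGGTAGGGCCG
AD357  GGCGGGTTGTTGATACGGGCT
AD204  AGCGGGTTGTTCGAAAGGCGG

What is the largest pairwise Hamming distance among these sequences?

Pairwise Hamming distances:
  AD372 vs AD357: 5
  AD372 vs AD204: 4
  AD357 vs AD204: 8
The largest is 8, between AD357 and AD204.

8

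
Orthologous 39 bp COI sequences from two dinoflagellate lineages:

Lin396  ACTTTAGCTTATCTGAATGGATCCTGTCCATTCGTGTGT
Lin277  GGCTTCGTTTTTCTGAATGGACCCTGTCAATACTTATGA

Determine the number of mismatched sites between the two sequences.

12

The sequences differ at positions 1 (A/G), 2 (C/G), 3 (T/C), 6 (A/C), 8 (C/T), 11 (A/T), 22 (T/C), 29 (C/A), 32 (T/A), 34 (G/T), 36 (G/A), 39 (T/A).
That gives 12 mismatches out of 39 aligned sites, so the Hamming distance is 12.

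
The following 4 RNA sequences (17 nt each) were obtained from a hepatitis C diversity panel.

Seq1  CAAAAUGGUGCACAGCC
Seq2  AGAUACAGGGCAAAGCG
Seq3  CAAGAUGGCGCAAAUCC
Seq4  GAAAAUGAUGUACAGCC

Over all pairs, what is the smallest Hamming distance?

3

Pairwise Hamming distances:
  Seq1 vs Seq2: 8
  Seq1 vs Seq3: 4
  Seq1 vs Seq4: 3
  Seq2 vs Seq3: 8
  Seq2 vs Seq4: 10
  Seq3 vs Seq4: 7
The smallest is 3, between Seq1 and Seq4.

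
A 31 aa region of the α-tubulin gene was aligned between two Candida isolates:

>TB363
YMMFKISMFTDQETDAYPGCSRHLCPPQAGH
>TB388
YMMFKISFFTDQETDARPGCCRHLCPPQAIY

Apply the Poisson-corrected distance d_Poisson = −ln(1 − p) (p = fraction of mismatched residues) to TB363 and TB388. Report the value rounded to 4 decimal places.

The sequences differ at positions 8 (M/F), 17 (Y/R), 21 (S/C), 30 (G/I), 31 (H/Y).
p = 5/31 = 0.161290.
d = −ln(1 − 0.161290) = −ln(0.838710) = 0.1759.

0.1759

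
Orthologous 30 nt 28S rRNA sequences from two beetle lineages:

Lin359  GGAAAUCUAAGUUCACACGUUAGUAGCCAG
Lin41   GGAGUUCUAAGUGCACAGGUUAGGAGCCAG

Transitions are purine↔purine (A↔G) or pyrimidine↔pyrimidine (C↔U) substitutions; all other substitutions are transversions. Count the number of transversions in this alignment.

Differing sites — 4:A/G (Ti); 5:A/U (Tv); 13:U/G (Tv); 18:C/G (Tv); 24:U/G (Tv).
Of the 5 differences, 1 transition and 4 transversions, so the answer is 4.

4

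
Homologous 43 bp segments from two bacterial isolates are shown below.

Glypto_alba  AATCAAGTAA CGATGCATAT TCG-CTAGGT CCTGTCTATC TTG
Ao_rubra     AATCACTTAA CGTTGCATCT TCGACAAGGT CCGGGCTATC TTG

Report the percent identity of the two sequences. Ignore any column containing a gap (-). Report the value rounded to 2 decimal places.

Excluding the 1 gap column leaves 42 comparable sites.
Differing sites — 6:A/C; 7:G/T; 13:A/T; 19:A/C; 26:T/A; 33:T/G; 35:T/G.
35 of the 42 comparable sites match, so the percent identity is 35/42 × 100 = 83.33%.

83.33%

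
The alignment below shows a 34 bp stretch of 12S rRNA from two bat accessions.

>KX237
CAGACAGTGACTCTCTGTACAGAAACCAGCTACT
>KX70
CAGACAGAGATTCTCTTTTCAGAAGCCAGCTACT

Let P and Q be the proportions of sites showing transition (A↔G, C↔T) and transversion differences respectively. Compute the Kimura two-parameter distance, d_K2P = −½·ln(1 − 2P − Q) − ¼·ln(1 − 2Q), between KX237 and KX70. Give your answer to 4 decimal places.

The sequences differ at positions 8 (T/A, transversion), 11 (C/T, transition), 17 (G/T, transversion), 19 (A/T, transversion), 25 (A/G, transition).
Of the 5 differences, 2 transitions and 3 transversions over 34 sites: P = 2/34 = 0.058824, Q = 3/34 = 0.088235.
d = −0.5·ln(0.794117) − 0.25·ln(0.823530) = −0.5·(-0.230524) − 0.25·(-0.194155) = 0.1638.

0.1638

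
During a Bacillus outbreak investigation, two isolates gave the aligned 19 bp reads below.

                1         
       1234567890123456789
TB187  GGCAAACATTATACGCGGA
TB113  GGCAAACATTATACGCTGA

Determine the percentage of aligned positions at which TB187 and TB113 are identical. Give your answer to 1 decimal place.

The sequences differ at position 17 (G/T).
18 of the 19 sites match, so the percent identity is 18/19 × 100 = 94.7%.

94.7%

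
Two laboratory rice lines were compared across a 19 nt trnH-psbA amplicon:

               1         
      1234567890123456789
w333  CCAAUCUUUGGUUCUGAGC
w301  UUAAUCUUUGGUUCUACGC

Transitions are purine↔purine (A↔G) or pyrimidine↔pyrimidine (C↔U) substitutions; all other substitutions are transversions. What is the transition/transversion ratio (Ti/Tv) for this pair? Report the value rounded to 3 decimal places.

3.000

Differing sites — 1:C/U (Ti); 2:C/U (Ti); 16:G/A (Ti); 17:A/C (Tv).
Of the 4 differences, 3 transitions and 1 transversion, so Ti/Tv = 3/1 = 3.000.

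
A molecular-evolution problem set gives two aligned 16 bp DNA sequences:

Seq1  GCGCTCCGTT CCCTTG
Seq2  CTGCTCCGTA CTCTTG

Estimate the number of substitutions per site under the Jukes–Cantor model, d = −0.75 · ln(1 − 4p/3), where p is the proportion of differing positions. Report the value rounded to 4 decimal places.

Differing sites — 1:G/C; 2:C/T; 10:T/A; 12:C/T.
p = 4/16 = 0.250000.
d = −0.75 · ln(1 − (4/3)·0.250000) = −0.75 · ln(0.666667) = −0.75 · (-0.405465) = 0.3041.

0.3041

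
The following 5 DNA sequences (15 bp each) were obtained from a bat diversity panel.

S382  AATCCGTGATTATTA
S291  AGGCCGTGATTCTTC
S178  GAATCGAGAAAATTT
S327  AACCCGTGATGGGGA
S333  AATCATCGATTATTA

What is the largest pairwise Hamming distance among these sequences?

Pairwise Hamming distances:
  S382 vs S291: 4
  S382 vs S178: 7
  S382 vs S327: 5
  S382 vs S333: 3
  S291 vs S178: 9
  S291 vs S327: 7
  S291 vs S333: 7
  S178 vs S327: 10
  S178 vs S333: 9
  S327 vs S333: 8
The largest is 10, between S178 and S327.

10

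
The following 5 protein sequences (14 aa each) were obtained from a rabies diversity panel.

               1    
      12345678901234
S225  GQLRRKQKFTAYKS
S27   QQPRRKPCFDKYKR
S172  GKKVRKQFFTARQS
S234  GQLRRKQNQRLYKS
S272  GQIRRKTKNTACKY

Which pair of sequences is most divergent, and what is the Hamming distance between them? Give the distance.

Pairwise Hamming distances:
  S225 vs S27: 7
  S225 vs S172: 6
  S225 vs S234: 4
  S225 vs S272: 5
  S27 vs S172: 11
  S27 vs S234: 8
  S27 vs S272: 9
  S172 vs S234: 9
  S172 vs S272: 9
  S234 vs S272: 8
The largest is 11, between S27 and S172.

11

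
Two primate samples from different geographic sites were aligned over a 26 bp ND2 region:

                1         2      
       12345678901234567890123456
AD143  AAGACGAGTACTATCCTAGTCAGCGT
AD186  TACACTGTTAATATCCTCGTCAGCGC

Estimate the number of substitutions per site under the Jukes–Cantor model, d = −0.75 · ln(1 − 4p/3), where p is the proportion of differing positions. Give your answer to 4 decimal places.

0.3961

The sequences differ at positions 1 (A/T), 3 (G/C), 6 (G/T), 7 (A/G), 8 (G/T), 11 (C/A), 18 (A/C), 26 (T/C).
p = 8/26 = 0.307692.
d = −0.75 · ln(1 − (4/3)·0.307692) = −0.75 · ln(0.589744) = −0.75 · (-0.528067) = 0.3961.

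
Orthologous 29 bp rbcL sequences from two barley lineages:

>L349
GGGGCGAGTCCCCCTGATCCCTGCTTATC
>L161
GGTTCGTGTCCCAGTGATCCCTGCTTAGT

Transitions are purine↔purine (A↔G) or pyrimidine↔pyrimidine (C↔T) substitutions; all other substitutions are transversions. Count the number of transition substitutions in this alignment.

1

Mismatches occur at site 3 (G/T, transversion), site 4 (G/T, transversion), site 7 (A/T, transversion), site 13 (C/A, transversion), site 14 (C/G, transversion), site 28 (T/G, transversion), site 29 (C/T, transition).
Of the 7 differences, 1 transition and 6 transversions, so the answer is 1.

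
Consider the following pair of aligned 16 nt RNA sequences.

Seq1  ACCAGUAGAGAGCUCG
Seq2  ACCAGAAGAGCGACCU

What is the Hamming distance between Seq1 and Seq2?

5

Mismatches occur at site 6 (U→A), site 11 (A→C), site 13 (C→A), site 14 (U→C), site 16 (G→U).
That gives 5 mismatches out of 16 aligned sites, so the Hamming distance is 5.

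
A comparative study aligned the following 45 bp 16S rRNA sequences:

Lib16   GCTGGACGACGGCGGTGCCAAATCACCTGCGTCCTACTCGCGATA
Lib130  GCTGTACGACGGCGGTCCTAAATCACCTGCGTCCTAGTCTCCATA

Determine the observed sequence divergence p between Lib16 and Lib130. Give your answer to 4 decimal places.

Differing sites — 5:G/T; 17:G/C; 19:C/T; 37:C/G; 40:G/T; 42:G/C.
There are 6 differences over 45 sites, so p = 6/45 = 0.1333.

0.1333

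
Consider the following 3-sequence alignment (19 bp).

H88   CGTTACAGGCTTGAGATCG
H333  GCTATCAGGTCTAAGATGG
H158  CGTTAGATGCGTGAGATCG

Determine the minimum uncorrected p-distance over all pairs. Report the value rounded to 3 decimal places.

Pairwise Hamming distances:
  H88 vs H333: 8
  H88 vs H158: 3
  H333 vs H158: 10
The smallest is 3 mismatches, between H88 and H158; p = 3/19 = 0.158.

0.158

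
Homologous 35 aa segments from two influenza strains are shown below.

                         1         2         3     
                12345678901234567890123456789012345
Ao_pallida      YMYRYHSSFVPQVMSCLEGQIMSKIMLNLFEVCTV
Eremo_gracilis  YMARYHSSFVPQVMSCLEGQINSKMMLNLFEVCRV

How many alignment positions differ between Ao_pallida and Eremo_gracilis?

4

Differing sites — 3:Y/A; 22:M/N; 25:I/M; 34:T/R.
That gives 4 mismatches out of 35 aligned sites, so the Hamming distance is 4.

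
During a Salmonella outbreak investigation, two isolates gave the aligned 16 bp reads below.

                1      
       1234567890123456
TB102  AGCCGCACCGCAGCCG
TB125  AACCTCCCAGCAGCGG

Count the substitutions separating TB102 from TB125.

Differing sites — 2:G/A; 5:G/T; 7:A/C; 9:C/A; 15:C/G.
That gives 5 mismatches out of 16 aligned sites, so the Hamming distance is 5.

5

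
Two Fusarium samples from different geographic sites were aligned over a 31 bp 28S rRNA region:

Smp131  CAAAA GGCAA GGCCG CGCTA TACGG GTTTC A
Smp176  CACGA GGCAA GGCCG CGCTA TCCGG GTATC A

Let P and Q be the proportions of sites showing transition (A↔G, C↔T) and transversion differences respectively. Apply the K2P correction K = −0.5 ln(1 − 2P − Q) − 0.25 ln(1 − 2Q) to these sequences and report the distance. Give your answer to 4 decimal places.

0.1417

The sequences differ at positions 3 (A/C, transversion), 4 (A/G, transition), 22 (A/C, transversion), 28 (T/A, transversion).
Of the 4 differences, 1 transition and 3 transversions over 31 sites: P = 1/31 = 0.032258, Q = 3/31 = 0.096774.
d = −0.5·ln(0.838710) − 0.25·ln(0.806452) = −0.5·(-0.175890) − 0.25·(-0.215111) = 0.1417.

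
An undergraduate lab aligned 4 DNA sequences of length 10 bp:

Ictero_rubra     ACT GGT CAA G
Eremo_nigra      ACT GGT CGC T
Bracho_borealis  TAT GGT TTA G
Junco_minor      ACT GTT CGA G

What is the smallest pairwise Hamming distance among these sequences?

2

Pairwise Hamming distances:
  Ictero_rubra vs Eremo_nigra: 3
  Ictero_rubra vs Bracho_borealis: 4
  Ictero_rubra vs Junco_minor: 2
  Eremo_nigra vs Bracho_borealis: 6
  Eremo_nigra vs Junco_minor: 3
  Bracho_borealis vs Junco_minor: 5
The smallest is 2, between Ictero_rubra and Junco_minor.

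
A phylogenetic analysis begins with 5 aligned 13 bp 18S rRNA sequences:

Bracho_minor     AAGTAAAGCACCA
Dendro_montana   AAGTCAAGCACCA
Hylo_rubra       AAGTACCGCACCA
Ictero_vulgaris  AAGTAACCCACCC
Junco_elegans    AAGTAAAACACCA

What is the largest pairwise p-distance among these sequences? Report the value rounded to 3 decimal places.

0.308

Pairwise Hamming distances:
  Bracho_minor vs Dendro_montana: 1
  Bracho_minor vs Hylo_rubra: 2
  Bracho_minor vs Ictero_vulgaris: 3
  Bracho_minor vs Junco_elegans: 1
  Dendro_montana vs Hylo_rubra: 3
  Dendro_montana vs Ictero_vulgaris: 4
  Dendro_montana vs Junco_elegans: 2
  Hylo_rubra vs Ictero_vulgaris: 3
  Hylo_rubra vs Junco_elegans: 3
  Ictero_vulgaris vs Junco_elegans: 3
The largest is 4 mismatches, between Dendro_montana and Ictero_vulgaris; p = 4/13 = 0.308.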